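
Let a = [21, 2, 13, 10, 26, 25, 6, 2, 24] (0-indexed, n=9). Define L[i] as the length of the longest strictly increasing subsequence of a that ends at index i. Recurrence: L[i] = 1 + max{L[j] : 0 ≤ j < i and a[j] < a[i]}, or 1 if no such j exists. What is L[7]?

   i    0    1    2    3    4    5    6    7    8
a[i]   21    2   13   10   26   25    6    2   24
L[i]    1    1    2    2    3    3    2    1    3

1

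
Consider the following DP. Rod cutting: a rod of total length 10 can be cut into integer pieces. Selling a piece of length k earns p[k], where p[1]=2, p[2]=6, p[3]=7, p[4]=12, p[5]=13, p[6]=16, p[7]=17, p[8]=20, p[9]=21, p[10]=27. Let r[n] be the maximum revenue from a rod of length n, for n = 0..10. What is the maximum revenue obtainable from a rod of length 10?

30

   n    0    1    2    3    4    5    6    7    8    9   10
r[n]    0    2    6    8   12   14   18   20   24   26   30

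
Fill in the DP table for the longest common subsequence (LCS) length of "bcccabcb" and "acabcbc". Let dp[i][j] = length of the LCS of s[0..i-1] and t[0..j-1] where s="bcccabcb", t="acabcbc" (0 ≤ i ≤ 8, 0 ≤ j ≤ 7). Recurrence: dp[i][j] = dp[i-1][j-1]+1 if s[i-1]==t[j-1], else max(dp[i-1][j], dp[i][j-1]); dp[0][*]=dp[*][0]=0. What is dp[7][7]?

   ''  a  c  a  b  c  b  c
''  0  0  0  0  0  0  0  0
 b  0  0  0  0  1  1  1  1
 c  0  0  1  1  1  2  2  2
 c  0  0  1  1  1  2  2  3
 c  0  0  1  1  1  2  2  3
 a  0  1  1  2  2  2  2  3
 b  0  1  1  2  3  3  3  3
 c  0  1  2  2  3  4  4  4
 b  0  1  2  2  3  4  5  5

4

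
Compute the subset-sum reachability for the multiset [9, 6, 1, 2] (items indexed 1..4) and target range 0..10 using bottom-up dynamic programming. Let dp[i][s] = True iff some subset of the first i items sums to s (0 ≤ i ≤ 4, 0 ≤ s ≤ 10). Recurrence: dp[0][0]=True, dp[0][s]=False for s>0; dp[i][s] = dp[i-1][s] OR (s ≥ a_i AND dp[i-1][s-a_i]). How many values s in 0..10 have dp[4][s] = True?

i\s   0   1   2   3   4   5   6   7   8   9  10
  0   T   F   F   F   F   F   F   F   F   F   F
  1   T   F   F   F   F   F   F   F   F   T   F
  2   T   F   F   F   F   F   T   F   F   T   F
  3   T   T   F   F   F   F   T   T   F   T   T
  4   T   T   T   T   F   F   T   T   T   T   T

9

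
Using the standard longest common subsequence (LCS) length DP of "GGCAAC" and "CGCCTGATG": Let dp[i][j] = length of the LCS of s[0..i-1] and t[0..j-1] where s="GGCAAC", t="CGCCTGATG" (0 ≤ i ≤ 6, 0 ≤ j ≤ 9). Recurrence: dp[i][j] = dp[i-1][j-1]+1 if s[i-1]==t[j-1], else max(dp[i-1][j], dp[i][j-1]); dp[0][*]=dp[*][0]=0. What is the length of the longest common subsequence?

3

   ''  C  G  C  C  T  G  A  T  G
''  0  0  0  0  0  0  0  0  0  0
 G  0  0  1  1  1  1  1  1  1  1
 G  0  0  1  1  1  1  2  2  2  2
 C  0  1  1  2  2  2  2  2  2  2
 A  0  1  1  2  2  2  2  3  3  3
 A  0  1  1  2  2  2  2  3  3  3
 C  0  1  1  2  3  3  3  3  3  3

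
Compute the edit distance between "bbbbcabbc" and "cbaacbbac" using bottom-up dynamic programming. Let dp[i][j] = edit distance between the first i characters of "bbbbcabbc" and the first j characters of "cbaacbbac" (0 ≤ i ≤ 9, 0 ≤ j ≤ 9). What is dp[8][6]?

   ''  c  b  a  a  c  b  b  a  c
''  0  1  2  3  4  5  6  7  8  9
 b  1  1  1  2  3  4  5  6  7  8
 b  2  2  1  2  3  4  4  5  6  7
 b  3  3  2  2  3  4  4  4  5  6
 b  4  4  3  3  3  4  4  4  5  6
 c  5  4  4  4  4  3  4  5  5  5
 a  6  5  5  4  4  4  4  5  5  6
 b  7  6  5  5  5  5  4  4  5  6
 b  8  7  6  6  6  6  5  4  5  6
 c  9  8  7  7  7  6  6  5  5  5

5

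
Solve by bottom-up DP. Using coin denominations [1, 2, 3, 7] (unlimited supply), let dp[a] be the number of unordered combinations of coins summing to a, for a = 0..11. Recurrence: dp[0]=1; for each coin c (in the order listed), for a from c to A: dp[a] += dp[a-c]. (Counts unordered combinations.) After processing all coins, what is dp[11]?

after  coin     0     1     2     3     4     5     6     7     8     9    10    11
          1     1     1     1     1     1     1     1     1     1     1     1     1
          2     1     1     2     2     3     3     4     4     5     5     6     6
          3     1     1     2     3     4     5     7     8    10    12    14    16
          7     1     1     2     3     4     5     7     9    11    14    17    20

20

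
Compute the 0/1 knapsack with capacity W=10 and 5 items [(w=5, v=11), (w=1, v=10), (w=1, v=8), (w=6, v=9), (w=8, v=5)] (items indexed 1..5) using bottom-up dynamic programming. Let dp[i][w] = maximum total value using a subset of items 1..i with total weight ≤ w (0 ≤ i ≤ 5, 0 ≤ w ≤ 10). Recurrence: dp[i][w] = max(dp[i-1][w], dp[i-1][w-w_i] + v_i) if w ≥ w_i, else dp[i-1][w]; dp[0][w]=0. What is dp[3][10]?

i\w   0   1   2   3   4   5   6   7   8   9  10
  0   0   0   0   0   0   0   0   0   0   0   0
  1   0   0   0   0   0  11  11  11  11  11  11
  2   0  10  10  10  10  11  21  21  21  21  21
  3   0  10  18  18  18  18  21  29  29  29  29
  4   0  10  18  18  18  18  21  29  29  29  29
  5   0  10  18  18  18  18  21  29  29  29  29

29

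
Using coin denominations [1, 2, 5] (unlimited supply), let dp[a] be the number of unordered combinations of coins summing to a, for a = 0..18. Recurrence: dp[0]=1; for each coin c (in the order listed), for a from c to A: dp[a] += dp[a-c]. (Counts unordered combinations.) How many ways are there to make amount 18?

after  coin     0     1     2     3     4     5     6     7     8     9    10    11    12    13    14    15    16    17    18
          1     1     1     1     1     1     1     1     1     1     1     1     1     1     1     1     1     1     1     1
          2     1     1     2     2     3     3     4     4     5     5     6     6     7     7     8     8     9     9    10
          5     1     1     2     2     3     4     5     6     7     8    10    11    13    14    16    18    20    22    24

24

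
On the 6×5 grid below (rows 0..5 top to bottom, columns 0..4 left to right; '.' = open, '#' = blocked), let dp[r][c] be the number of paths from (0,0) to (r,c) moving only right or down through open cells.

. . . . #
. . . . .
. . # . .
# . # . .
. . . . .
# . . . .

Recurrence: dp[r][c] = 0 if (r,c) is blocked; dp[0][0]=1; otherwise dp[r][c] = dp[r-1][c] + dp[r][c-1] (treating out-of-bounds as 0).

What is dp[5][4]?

32

r\c   0   1   2   3   4
  0   1   1   1   1   0
  1   1   2   3   4   4
  2   1   3   0   4   8
  3   0   3   0   4  12
  4   0   3   3   7  19
  5   0   3   6  13  32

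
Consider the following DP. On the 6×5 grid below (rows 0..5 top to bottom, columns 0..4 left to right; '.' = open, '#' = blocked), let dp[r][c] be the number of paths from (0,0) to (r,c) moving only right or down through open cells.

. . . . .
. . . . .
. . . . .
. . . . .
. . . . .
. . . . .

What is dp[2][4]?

15

r\c   0   1   2   3   4
  0   1   1   1   1   1
  1   1   2   3   4   5
  2   1   3   6  10  15
  3   1   4  10  20  35
  4   1   5  15  35  70
  5   1   6  21  56 126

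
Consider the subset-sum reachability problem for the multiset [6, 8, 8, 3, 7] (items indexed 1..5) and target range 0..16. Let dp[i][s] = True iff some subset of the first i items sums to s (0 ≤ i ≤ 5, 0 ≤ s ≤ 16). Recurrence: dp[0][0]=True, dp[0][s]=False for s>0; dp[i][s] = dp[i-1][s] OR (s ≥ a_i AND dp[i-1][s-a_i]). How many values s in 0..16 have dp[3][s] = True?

5

i\s   0   1   2   3   4   5   6   7   8   9  10  11  12  13  14  15  16
  0   T   F   F   F   F   F   F   F   F   F   F   F   F   F   F   F   F
  1   T   F   F   F   F   F   T   F   F   F   F   F   F   F   F   F   F
  2   T   F   F   F   F   F   T   F   T   F   F   F   F   F   T   F   F
  3   T   F   F   F   F   F   T   F   T   F   F   F   F   F   T   F   T
  4   T   F   F   T   F   F   T   F   T   T   F   T   F   F   T   F   T
  5   T   F   F   T   F   F   T   T   T   T   T   T   F   T   T   T   T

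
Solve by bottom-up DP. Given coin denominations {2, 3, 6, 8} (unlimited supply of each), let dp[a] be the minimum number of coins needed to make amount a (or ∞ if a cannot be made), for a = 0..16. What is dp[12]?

2

 a  0  1  2  3  4  5  6  7  8  9 10 11 12 13 14 15 16
dp  0  -  1  1  2  2  1  3  1  2  2  2  2  3  2  3  2
(- denotes ∞ / unreachable)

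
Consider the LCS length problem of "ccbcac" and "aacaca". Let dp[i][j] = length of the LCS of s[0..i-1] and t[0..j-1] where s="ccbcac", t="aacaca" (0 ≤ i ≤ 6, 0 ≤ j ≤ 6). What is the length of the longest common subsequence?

   ''  a  a  c  a  c  a
''  0  0  0  0  0  0  0
 c  0  0  0  1  1  1  1
 c  0  0  0  1  1  2  2
 b  0  0  0  1  1  2  2
 c  0  0  0  1  1  2  2
 a  0  1  1  1  2  2  3
 c  0  1  1  2  2  3  3

3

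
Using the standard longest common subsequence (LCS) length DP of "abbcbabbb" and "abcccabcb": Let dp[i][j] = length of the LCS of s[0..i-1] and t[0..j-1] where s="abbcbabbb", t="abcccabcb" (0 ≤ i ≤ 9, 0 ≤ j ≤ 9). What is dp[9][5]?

3

   ''  a  b  c  c  c  a  b  c  b
''  0  0  0  0  0  0  0  0  0  0
 a  0  1  1  1  1  1  1  1  1  1
 b  0  1  2  2  2  2  2  2  2  2
 b  0  1  2  2  2  2  2  3  3  3
 c  0  1  2  3  3  3  3  3  4  4
 b  0  1  2  3  3  3  3  4  4  5
 a  0  1  2  3  3  3  4  4  4  5
 b  0  1  2  3  3  3  4  5  5  5
 b  0  1  2  3  3  3  4  5  5  6
 b  0  1  2  3  3  3  4  5  5  6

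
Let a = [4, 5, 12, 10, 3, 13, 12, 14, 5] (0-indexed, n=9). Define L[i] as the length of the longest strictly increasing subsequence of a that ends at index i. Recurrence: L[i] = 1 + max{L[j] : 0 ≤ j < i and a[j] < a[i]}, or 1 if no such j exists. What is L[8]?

   i    0    1    2    3    4    5    6    7    8
a[i]    4    5   12   10    3   13   12   14    5
L[i]    1    2    3    3    1    4    4    5    2

2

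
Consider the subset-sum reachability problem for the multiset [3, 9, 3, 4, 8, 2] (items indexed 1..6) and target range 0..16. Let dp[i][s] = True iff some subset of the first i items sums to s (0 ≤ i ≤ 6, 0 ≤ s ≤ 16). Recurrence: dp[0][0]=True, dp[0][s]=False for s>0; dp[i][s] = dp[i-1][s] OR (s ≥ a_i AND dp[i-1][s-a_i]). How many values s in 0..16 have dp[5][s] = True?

14

i\s   0   1   2   3   4   5   6   7   8   9  10  11  12  13  14  15  16
  0   T   F   F   F   F   F   F   F   F   F   F   F   F   F   F   F   F
  1   T   F   F   T   F   F   F   F   F   F   F   F   F   F   F   F   F
  2   T   F   F   T   F   F   F   F   F   T   F   F   T   F   F   F   F
  3   T   F   F   T   F   F   T   F   F   T   F   F   T   F   F   T   F
  4   T   F   F   T   T   F   T   T   F   T   T   F   T   T   F   T   T
  5   T   F   F   T   T   F   T   T   T   T   T   T   T   T   T   T   T
  6   T   F   T   T   T   T   T   T   T   T   T   T   T   T   T   T   T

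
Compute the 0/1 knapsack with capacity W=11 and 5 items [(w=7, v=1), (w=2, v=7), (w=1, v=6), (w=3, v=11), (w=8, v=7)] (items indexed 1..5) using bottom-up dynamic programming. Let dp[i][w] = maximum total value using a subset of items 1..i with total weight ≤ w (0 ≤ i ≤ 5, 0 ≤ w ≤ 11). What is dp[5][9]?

i\w   0   1   2   3   4   5   6   7   8   9  10  11
  0   0   0   0   0   0   0   0   0   0   0   0   0
  1   0   0   0   0   0   0   0   1   1   1   1   1
  2   0   0   7   7   7   7   7   7   7   8   8   8
  3   0   6   7  13  13  13  13  13  13  13  14  14
  4   0   6   7  13  17  18  24  24  24  24  24  24
  5   0   6   7  13  17  18  24  24  24  24  24  24

24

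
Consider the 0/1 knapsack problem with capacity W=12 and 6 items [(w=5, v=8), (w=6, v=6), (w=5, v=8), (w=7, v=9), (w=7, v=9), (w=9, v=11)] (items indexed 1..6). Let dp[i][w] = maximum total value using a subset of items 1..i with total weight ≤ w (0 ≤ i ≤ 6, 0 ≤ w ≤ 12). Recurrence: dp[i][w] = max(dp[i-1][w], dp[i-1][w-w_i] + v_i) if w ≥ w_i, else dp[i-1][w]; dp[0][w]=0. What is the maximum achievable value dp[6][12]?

17

i\w   0   1   2   3   4   5   6   7   8   9  10  11  12
  0   0   0   0   0   0   0   0   0   0   0   0   0   0
  1   0   0   0   0   0   8   8   8   8   8   8   8   8
  2   0   0   0   0   0   8   8   8   8   8   8  14  14
  3   0   0   0   0   0   8   8   8   8   8  16  16  16
  4   0   0   0   0   0   8   8   9   9   9  16  16  17
  5   0   0   0   0   0   8   8   9   9   9  16  16  17
  6   0   0   0   0   0   8   8   9   9  11  16  16  17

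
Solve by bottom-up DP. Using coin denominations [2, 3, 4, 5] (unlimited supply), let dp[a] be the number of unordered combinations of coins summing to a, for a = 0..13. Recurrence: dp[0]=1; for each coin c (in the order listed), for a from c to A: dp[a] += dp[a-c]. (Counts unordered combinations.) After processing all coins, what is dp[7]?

after  coin     0     1     2     3     4     5     6     7     8     9    10    11    12    13
          2     1     0     1     0     1     0     1     0     1     0     1     0     1     0
          3     1     0     1     1     1     1     2     1     2     2     2     2     3     2
          4     1     0     1     1     2     1     3     2     4     3     5     4     7     5
          5     1     0     1     1     2     2     3     3     5     5     7     7    10    10

3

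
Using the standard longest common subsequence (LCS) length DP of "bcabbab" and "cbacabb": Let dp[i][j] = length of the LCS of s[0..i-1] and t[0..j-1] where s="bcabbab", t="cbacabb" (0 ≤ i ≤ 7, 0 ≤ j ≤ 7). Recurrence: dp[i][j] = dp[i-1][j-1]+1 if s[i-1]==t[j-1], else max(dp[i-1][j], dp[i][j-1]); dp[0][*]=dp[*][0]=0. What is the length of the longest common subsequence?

   ''  c  b  a  c  a  b  b
''  0  0  0  0  0  0  0  0
 b  0  0  1  1  1  1  1  1
 c  0  1  1  1  2  2  2  2
 a  0  1  1  2  2  3  3  3
 b  0  1  2  2  2  3  4  4
 b  0  1  2  2  2  3  4  5
 a  0  1  2  3  3  3  4  5
 b  0  1  2  3  3  3  4  5

5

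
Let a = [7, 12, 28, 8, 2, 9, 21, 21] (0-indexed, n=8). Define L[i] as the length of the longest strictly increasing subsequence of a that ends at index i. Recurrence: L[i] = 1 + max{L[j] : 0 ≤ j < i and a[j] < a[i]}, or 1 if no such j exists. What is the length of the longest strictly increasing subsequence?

   i    0    1    2    3    4    5    6    7
a[i]    7   12   28    8    2    9   21   21
L[i]    1    2    3    2    1    3    4    4

4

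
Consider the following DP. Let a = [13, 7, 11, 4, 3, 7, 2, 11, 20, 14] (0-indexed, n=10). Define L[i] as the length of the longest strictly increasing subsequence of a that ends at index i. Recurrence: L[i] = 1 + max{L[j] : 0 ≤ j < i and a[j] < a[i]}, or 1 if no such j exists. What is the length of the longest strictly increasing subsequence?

4

   i    0    1    2    3    4    5    6    7    8    9
a[i]   13    7   11    4    3    7    2   11   20   14
L[i]    1    1    2    1    1    2    1    3    4    4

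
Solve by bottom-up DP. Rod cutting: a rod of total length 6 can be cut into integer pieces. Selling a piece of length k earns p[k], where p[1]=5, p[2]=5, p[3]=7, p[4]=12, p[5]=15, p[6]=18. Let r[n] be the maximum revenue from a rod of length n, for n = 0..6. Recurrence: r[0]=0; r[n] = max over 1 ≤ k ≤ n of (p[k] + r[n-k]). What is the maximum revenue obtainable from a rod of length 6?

30

   n    0    1    2    3    4    5    6
r[n]    0    5   10   15   20   25   30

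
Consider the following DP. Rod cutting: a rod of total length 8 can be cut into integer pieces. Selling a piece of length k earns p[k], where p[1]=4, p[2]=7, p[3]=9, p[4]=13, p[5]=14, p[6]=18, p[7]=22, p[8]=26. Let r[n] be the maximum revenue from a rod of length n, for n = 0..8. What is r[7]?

   n    0    1    2    3    4    5    6    7    8
r[n]    0    4    8   12   16   20   24   28   32

28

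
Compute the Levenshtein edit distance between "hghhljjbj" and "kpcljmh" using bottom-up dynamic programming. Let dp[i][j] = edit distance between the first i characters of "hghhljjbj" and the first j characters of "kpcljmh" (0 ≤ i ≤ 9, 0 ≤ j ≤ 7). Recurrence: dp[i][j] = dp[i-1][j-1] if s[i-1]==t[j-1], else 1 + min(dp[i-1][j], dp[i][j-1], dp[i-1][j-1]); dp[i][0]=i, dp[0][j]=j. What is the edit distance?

   ''  k  p  c  l  j  m  h
''  0  1  2  3  4  5  6  7
 h  1  1  2  3  4  5  6  6
 g  2  2  2  3  4  5  6  7
 h  3  3  3  3  4  5  6  6
 h  4  4  4  4  4  5  6  6
 l  5  5  5  5  4  5  6  7
 j  6  6  6  6  5  4  5  6
 j  7  7  7  7  6  5  5  6
 b  8  8  8  8  7  6  6  6
 j  9  9  9  9  8  7  7  7

7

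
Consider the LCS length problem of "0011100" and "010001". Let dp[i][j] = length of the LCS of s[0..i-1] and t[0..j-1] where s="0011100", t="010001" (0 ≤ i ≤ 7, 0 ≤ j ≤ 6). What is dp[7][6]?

   ''  0  1  0  0  0  1
''  0  0  0  0  0  0  0
 0  0  1  1  1  1  1  1
 0  0  1  1  2  2  2  2
 1  0  1  2  2  2  2  3
 1  0  1  2  2  2  2  3
 1  0  1  2  2  2  2  3
 0  0  1  2  3  3  3  3
 0  0  1  2  3  4  4  4

4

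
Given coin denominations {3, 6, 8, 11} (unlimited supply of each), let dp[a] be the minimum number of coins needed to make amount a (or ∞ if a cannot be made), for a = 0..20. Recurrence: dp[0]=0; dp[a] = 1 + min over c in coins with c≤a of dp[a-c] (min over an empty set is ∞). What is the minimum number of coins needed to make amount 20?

3

 a  0  1  2  3  4  5  6  7  8  9 10 11 12 13 14 15 16 17 18 19 20
dp  0  -  -  1  -  -  1  -  1  2  -  1  2  -  2  3  2  2  3  2  3
(- denotes ∞ / unreachable)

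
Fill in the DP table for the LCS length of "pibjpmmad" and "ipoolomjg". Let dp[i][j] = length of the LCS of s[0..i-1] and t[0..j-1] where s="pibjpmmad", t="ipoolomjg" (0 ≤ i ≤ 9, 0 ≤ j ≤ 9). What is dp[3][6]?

1

   ''  i  p  o  o  l  o  m  j  g
''  0  0  0  0  0  0  0  0  0  0
 p  0  0  1  1  1  1  1  1  1  1
 i  0  1  1  1  1  1  1  1  1  1
 b  0  1  1  1  1  1  1  1  1  1
 j  0  1  1  1  1  1  1  1  2  2
 p  0  1  2  2  2  2  2  2  2  2
 m  0  1  2  2  2  2  2  3  3  3
 m  0  1  2  2  2  2  2  3  3  3
 a  0  1  2  2  2  2  2  3  3  3
 d  0  1  2  2  2  2  2  3  3  3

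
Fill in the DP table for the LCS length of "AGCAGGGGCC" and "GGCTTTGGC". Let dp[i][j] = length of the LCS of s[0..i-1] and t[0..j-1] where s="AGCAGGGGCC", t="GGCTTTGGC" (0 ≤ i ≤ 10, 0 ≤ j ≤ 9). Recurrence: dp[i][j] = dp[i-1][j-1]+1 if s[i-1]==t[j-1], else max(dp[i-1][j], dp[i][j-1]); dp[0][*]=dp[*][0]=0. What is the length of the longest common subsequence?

   ''  G  G  C  T  T  T  G  G  C
''  0  0  0  0  0  0  0  0  0  0
 A  0  0  0  0  0  0  0  0  0  0
 G  0  1  1  1  1  1  1  1  1  1
 C  0  1  1  2  2  2  2  2  2  2
 A  0  1  1  2  2  2  2  2  2  2
 G  0  1  2  2  2  2  2  3  3  3
 G  0  1  2  2  2  2  2  3  4  4
 G  0  1  2  2  2  2  2  3  4  4
 G  0  1  2  2  2  2  2  3  4  4
 C  0  1  2  3  3  3  3  3  4  5
 C  0  1  2  3  3  3  3  3  4  5

5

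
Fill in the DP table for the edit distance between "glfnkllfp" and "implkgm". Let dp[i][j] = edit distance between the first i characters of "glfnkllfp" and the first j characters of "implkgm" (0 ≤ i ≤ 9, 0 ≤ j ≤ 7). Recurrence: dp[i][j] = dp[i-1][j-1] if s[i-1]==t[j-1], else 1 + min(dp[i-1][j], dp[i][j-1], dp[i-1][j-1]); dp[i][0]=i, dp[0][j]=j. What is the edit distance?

   ''  i  m  p  l  k  g  m
''  0  1  2  3  4  5  6  7
 g  1  1  2  3  4  5  5  6
 l  2  2  2  3  3  4  5  6
 f  3  3  3  3  4  4  5  6
 n  4  4  4  4  4  5  5  6
 k  5  5  5  5  5  4  5  6
 l  6  6  6  6  5  5  5  6
 l  7  7  7  7  6  6  6  6
 f  8  8  8  8  7  7  7  7
 p  9  9  9  8  8  8  8  8

8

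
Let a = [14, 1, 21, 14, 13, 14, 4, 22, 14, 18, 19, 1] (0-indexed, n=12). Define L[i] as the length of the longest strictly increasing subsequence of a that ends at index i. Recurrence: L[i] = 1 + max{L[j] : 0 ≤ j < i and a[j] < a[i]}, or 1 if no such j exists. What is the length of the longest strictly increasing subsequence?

   i    0    1    2    3    4    5    6    7    8    9   10   11
a[i]   14    1   21   14   13   14    4   22   14   18   19    1
L[i]    1    1    2    2    2    3    2    4    3    4    5    1

5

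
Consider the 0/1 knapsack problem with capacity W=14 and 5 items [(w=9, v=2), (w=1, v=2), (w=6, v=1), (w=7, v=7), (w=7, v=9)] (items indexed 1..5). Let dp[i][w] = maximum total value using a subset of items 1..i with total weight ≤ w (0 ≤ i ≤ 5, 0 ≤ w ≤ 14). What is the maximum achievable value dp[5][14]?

i\w   0   1   2   3   4   5   6   7   8   9  10  11  12  13  14
  0   0   0   0   0   0   0   0   0   0   0   0   0   0   0   0
  1   0   0   0   0   0   0   0   0   0   2   2   2   2   2   2
  2   0   2   2   2   2   2   2   2   2   2   4   4   4   4   4
  3   0   2   2   2   2   2   2   3   3   3   4   4   4   4   4
  4   0   2   2   2   2   2   2   7   9   9   9   9   9   9  10
  5   0   2   2   2   2   2   2   9  11  11  11  11  11  11  16

16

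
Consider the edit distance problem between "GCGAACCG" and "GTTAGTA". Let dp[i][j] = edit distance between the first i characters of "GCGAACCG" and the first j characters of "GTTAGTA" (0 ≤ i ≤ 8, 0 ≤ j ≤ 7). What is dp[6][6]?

   ''  G  T  T  A  G  T  A
''  0  1  2  3  4  5  6  7
 G  1  0  1  2  3  4  5  6
 C  2  1  1  2  3  4  5  6
 G  3  2  2  2  3  3  4  5
 A  4  3  3  3  2  3  4  4
 A  5  4  4  4  3  3  4  4
 C  6  5  5  5  4  4  4  5
 C  7  6  6  6  5  5  5  5
 G  8  7  7  7  6  5  6  6

4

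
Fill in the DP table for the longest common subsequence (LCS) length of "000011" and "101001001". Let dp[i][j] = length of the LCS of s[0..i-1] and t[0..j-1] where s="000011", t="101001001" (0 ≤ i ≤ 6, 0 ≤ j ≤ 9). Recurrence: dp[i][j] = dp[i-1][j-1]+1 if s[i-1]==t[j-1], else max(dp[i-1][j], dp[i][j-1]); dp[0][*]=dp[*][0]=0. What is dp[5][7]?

   ''  1  0  1  0  0  1  0  0  1
''  0  0  0  0  0  0  0  0  0  0
 0  0  0  1  1  1  1  1  1  1  1
 0  0  0  1  1  2  2  2  2  2  2
 0  0  0  1  1  2  3  3  3  3  3
 0  0  0  1  1  2  3  3  4  4  4
 1  0  1  1  2  2  3  4  4  4  5
 1  0  1  1  2  2  3  4  4  4  5

4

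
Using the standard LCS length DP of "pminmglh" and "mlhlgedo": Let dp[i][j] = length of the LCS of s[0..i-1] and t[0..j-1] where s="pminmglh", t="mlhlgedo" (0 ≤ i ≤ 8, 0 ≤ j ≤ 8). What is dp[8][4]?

3

   ''  m  l  h  l  g  e  d  o
''  0  0  0  0  0  0  0  0  0
 p  0  0  0  0  0  0  0  0  0
 m  0  1  1  1  1  1  1  1  1
 i  0  1  1  1  1  1  1  1  1
 n  0  1  1  1  1  1  1  1  1
 m  0  1  1  1  1  1  1  1  1
 g  0  1  1  1  1  2  2  2  2
 l  0  1  2  2  2  2  2  2  2
 h  0  1  2  3  3  3  3  3  3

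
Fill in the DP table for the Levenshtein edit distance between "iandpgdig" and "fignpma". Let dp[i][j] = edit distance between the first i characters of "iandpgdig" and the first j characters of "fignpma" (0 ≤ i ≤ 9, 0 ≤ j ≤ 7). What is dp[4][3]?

4

   ''  f  i  g  n  p  m  a
''  0  1  2  3  4  5  6  7
 i  1  1  1  2  3  4  5  6
 a  2  2  2  2  3  4  5  5
 n  3  3  3  3  2  3  4  5
 d  4  4  4  4  3  3  4  5
 p  5  5  5  5  4  3  4  5
 g  6  6  6  5  5  4  4  5
 d  7  7  7  6  6  5  5  5
 i  8  8  7  7  7  6  6  6
 g  9  9  8  7  8  7  7  7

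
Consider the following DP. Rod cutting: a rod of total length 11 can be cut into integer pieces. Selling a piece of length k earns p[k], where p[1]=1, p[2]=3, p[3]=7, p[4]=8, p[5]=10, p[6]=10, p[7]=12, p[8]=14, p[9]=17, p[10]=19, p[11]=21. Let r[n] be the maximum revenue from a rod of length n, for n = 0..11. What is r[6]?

   n    0    1    2    3    4    5    6    7    8    9   10   11
r[n]    0    1    3    7    8   10   14   15   17   21   22   24

14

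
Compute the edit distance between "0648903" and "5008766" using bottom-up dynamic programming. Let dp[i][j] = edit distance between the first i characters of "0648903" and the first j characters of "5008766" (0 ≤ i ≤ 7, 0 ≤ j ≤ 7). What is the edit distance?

6

   ''  5  0  0  8  7  6  6
''  0  1  2  3  4  5  6  7
 0  1  1  1  2  3  4  5  6
 6  2  2  2  2  3  4  4  5
 4  3  3  3  3  3  4  5  5
 8  4  4  4  4  3  4  5  6
 9  5  5  5  5  4  4  5  6
 0  6  6  5  5  5  5  5  6
 3  7  7  6  6  6  6  6  6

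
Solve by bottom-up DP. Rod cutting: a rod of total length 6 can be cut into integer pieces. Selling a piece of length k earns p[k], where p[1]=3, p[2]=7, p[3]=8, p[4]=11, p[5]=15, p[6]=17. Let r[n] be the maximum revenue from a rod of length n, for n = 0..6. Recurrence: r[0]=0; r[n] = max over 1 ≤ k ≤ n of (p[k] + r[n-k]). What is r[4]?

14

   n    0    1    2    3    4    5    6
r[n]    0    3    7   10   14   17   21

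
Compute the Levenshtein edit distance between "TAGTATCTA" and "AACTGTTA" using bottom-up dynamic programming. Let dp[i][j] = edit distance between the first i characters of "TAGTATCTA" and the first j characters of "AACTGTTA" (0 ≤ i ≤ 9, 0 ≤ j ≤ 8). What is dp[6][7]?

4

   ''  A  A  C  T  G  T  T  A
''  0  1  2  3  4  5  6  7  8
 T  1  1  2  3  3  4  5  6  7
 A  2  1  1  2  3  4  5  6  6
 G  3  2  2  2  3  3  4  5  6
 T  4  3  3  3  2  3  3  4  5
 A  5  4  3  4  3  3  4  4  4
 T  6  5  4  4  4  4  3  4  5
 C  7  6  5  4  5  5  4  4  5
 T  8  7  6  5  4  5  5  4  5
 A  9  8  7  6  5  5  6  5  4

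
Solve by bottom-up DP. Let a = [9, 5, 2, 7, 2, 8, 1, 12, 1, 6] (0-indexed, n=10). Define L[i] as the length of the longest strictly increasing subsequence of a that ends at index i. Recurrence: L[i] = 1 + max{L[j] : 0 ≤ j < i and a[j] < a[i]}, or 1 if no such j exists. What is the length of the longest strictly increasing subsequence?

   i    0    1    2    3    4    5    6    7    8    9
a[i]    9    5    2    7    2    8    1   12    1    6
L[i]    1    1    1    2    1    3    1    4    1    2

4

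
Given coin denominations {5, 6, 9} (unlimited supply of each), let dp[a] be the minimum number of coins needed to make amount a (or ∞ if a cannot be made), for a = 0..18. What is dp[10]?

 a  0  1  2  3  4  5  6  7  8  9 10 11 12 13 14 15 16 17 18
dp  0  -  -  -  -  1  1  -  -  1  2  2  2  -  2  2  3  3  2
(- denotes ∞ / unreachable)

2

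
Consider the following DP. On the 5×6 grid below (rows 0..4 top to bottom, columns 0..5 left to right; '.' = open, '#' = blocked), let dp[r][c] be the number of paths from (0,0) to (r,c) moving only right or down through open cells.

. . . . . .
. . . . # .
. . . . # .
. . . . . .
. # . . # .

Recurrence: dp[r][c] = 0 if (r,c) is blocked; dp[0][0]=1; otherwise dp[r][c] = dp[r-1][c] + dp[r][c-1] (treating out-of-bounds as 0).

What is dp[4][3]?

r\c   0   1   2   3   4   5
  0   1   1   1   1   1   1
  1   1   2   3   4   0   1
  2   1   3   6  10   0   1
  3   1   4  10  20  20  21
  4   1   0  10  30   0  21

30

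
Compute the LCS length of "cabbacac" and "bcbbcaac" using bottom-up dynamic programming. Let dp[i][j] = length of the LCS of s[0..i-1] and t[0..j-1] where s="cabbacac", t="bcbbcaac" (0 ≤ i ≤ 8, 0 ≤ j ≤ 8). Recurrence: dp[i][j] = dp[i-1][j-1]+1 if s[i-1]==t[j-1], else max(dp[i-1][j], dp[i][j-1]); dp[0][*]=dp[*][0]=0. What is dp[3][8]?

2

   ''  b  c  b  b  c  a  a  c
''  0  0  0  0  0  0  0  0  0
 c  0  0  1  1  1  1  1  1  1
 a  0  0  1  1  1  1  2  2  2
 b  0  1  1  2  2  2  2  2  2
 b  0  1  1  2  3  3  3  3  3
 a  0  1  1  2  3  3  4  4  4
 c  0  1  2  2  3  4  4  4  5
 a  0  1  2  2  3  4  5  5  5
 c  0  1  2  2  3  4  5  5  6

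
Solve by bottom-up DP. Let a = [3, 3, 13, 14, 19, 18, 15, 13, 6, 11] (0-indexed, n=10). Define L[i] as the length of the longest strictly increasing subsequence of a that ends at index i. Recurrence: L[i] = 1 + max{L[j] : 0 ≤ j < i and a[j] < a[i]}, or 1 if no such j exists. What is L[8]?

   i    0    1    2    3    4    5    6    7    8    9
a[i]    3    3   13   14   19   18   15   13    6   11
L[i]    1    1    2    3    4    4    4    2    2    3

2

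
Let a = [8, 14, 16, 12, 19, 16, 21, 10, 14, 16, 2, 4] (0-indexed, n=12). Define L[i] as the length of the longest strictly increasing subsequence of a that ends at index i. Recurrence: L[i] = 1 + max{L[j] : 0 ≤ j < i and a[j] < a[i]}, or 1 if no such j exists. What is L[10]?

   i    0    1    2    3    4    5    6    7    8    9   10   11
a[i]    8   14   16   12   19   16   21   10   14   16    2    4
L[i]    1    2    3    2    4    3    5    2    3    4    1    2

1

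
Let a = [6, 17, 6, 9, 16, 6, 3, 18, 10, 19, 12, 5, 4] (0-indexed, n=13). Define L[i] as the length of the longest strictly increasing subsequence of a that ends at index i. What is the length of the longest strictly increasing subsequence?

5

   i    0    1    2    3    4    5    6    7    8    9   10   11   12
a[i]    6   17    6    9   16    6    3   18   10   19   12    5    4
L[i]    1    2    1    2    3    1    1    4    3    5    4    2    2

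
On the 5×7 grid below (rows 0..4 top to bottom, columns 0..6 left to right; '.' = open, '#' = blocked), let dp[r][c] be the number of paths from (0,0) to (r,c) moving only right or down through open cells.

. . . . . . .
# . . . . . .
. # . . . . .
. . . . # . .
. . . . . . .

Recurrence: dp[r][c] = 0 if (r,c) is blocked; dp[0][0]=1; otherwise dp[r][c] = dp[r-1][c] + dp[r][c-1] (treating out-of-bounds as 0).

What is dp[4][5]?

r\c   0   1   2   3   4   5   6
  0   1   1   1   1   1   1   1
  1   0   1   2   3   4   5   6
  2   0   0   2   5   9  14  20
  3   0   0   2   7   0  14  34
  4   0   0   2   9   9  23  57

23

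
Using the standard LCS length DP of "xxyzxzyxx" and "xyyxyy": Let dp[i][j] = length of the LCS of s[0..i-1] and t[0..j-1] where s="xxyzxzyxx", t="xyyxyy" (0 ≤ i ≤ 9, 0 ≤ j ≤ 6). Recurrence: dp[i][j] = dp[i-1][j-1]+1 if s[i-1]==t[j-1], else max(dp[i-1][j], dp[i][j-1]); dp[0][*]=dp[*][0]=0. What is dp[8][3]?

3

   ''  x  y  y  x  y  y
''  0  0  0  0  0  0  0
 x  0  1  1  1  1  1  1
 x  0  1  1  1  2  2  2
 y  0  1  2  2  2  3  3
 z  0  1  2  2  2  3  3
 x  0  1  2  2  3  3  3
 z  0  1  2  2  3  3  3
 y  0  1  2  3  3  4  4
 x  0  1  2  3  4  4  4
 x  0  1  2  3  4  4  4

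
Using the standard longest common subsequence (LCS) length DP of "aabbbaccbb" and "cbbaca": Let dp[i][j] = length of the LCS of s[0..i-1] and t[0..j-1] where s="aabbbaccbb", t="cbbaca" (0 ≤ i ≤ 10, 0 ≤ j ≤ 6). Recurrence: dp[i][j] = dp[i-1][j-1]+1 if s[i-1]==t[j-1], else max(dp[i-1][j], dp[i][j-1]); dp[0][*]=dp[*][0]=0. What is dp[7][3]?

   ''  c  b  b  a  c  a
''  0  0  0  0  0  0  0
 a  0  0  0  0  1  1  1
 a  0  0  0  0  1  1  2
 b  0  0  1  1  1  1  2
 b  0  0  1  2  2  2  2
 b  0  0  1  2  2  2  2
 a  0  0  1  2  3  3  3
 c  0  1  1  2  3  4  4
 c  0  1  1  2  3  4  4
 b  0  1  2  2  3  4  4
 b  0  1  2  3  3  4  4

2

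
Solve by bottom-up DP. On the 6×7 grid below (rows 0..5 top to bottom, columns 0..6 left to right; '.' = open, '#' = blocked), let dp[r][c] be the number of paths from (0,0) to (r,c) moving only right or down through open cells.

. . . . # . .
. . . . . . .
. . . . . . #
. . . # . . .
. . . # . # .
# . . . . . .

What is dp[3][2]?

10

r\c   0   1   2   3   4   5   6
  0   1   1   1   1   0   0   0
  1   1   2   3   4   4   4   4
  2   1   3   6  10  14  18   0
  3   1   4  10   0  14  32  32
  4   1   5  15   0  14   0  32
  5   0   5  20  20  34  34  66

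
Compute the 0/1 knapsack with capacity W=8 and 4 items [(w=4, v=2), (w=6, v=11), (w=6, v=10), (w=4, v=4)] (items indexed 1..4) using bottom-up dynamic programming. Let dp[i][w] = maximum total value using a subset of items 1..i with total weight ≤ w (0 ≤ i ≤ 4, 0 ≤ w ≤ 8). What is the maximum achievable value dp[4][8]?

11

i\w   0   1   2   3   4   5   6   7   8
  0   0   0   0   0   0   0   0   0   0
  1   0   0   0   0   2   2   2   2   2
  2   0   0   0   0   2   2  11  11  11
  3   0   0   0   0   2   2  11  11  11
  4   0   0   0   0   4   4  11  11  11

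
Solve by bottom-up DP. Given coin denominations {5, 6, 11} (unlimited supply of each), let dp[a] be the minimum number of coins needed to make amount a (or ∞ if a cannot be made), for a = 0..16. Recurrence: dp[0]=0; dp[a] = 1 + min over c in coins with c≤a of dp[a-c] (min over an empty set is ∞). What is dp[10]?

2

 a  0  1  2  3  4  5  6  7  8  9 10 11 12 13 14 15 16
dp  0  -  -  -  -  1  1  -  -  -  2  1  2  -  -  3  2
(- denotes ∞ / unreachable)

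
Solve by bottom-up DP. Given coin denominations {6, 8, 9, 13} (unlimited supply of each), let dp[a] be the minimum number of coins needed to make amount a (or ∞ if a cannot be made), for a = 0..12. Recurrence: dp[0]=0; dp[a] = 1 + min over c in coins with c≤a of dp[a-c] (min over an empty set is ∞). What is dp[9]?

 a  0  1  2  3  4  5  6  7  8  9 10 11 12
dp  0  -  -  -  -  -  1  -  1  1  -  -  2
(- denotes ∞ / unreachable)

1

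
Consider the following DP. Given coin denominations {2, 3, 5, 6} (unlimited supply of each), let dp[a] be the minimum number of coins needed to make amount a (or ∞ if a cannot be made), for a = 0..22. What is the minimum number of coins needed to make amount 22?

 a  0  1  2  3  4  5  6  7  8  9 10 11 12 13 14 15 16 17 18 19 20 21 22
dp  0  -  1  1  2  1  1  2  2  2  2  2  2  3  3  3  3  3  3  4  4  4  4
(- denotes ∞ / unreachable)

4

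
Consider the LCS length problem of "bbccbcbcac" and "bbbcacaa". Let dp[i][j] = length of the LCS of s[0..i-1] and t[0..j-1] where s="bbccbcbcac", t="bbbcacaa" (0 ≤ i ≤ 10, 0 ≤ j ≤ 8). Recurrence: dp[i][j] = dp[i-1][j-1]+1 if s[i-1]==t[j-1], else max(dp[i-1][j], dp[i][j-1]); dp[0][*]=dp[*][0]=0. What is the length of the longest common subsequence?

   ''  b  b  b  c  a  c  a  a
''  0  0  0  0  0  0  0  0  0
 b  0  1  1  1  1  1  1  1  1
 b  0  1  2  2  2  2  2  2  2
 c  0  1  2  2  3  3  3  3  3
 c  0  1  2  2  3  3  4  4  4
 b  0  1  2  3  3  3  4  4  4
 c  0  1  2  3  4  4  4  4  4
 b  0  1  2  3  4  4  4  4  4
 c  0  1  2  3  4  4  5  5  5
 a  0  1  2  3  4  5  5  6  6
 c  0  1  2  3  4  5  6  6  6

6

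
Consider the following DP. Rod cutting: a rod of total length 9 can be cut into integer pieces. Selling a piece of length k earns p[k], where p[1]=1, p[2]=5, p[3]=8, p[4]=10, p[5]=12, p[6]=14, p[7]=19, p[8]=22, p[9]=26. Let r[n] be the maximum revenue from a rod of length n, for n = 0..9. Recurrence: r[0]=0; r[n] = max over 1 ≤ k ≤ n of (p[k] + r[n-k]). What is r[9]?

26

   n    0    1    2    3    4    5    6    7    8    9
r[n]    0    1    5    8   10   13   16   19   22   26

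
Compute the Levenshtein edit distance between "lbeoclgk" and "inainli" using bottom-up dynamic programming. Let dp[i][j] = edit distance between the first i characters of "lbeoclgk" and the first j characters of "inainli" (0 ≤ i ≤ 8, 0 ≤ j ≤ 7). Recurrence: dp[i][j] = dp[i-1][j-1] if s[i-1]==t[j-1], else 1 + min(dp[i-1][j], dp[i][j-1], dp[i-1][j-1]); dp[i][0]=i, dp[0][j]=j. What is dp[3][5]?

   ''  i  n  a  i  n  l  i
''  0  1  2  3  4  5  6  7
 l  1  1  2  3  4  5  5  6
 b  2  2  2  3  4  5  6  6
 e  3  3  3  3  4  5  6  7
 o  4  4  4  4  4  5  6  7
 c  5  5  5  5  5  5  6  7
 l  6  6  6  6  6  6  5  6
 g  7  7  7  7  7  7  6  6
 k  8  8  8  8  8  8  7  7

5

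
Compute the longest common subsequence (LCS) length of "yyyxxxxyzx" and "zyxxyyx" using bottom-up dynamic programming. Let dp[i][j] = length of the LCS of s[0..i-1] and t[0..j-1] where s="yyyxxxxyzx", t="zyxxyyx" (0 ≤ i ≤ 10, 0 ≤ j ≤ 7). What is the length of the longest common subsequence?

   ''  z  y  x  x  y  y  x
''  0  0  0  0  0  0  0  0
 y  0  0  1  1  1  1  1  1
 y  0  0  1  1  1  2  2  2
 y  0  0  1  1  1  2  3  3
 x  0  0  1  2  2  2  3  4
 x  0  0  1  2  3  3  3  4
 x  0  0  1  2  3  3  3  4
 x  0  0  1  2  3  3  3  4
 y  0  0  1  2  3  4  4  4
 z  0  1  1  2  3  4  4  4
 x  0  1  1  2  3  4  4  5

5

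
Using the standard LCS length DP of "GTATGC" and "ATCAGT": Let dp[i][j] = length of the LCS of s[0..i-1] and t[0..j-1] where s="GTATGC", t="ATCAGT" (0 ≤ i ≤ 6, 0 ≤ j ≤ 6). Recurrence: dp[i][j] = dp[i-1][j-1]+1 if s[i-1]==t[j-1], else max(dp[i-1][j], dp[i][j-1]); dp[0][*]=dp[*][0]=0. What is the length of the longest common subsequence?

3

   ''  A  T  C  A  G  T
''  0  0  0  0  0  0  0
 G  0  0  0  0  0  1  1
 T  0  0  1  1  1  1  2
 A  0  1  1  1  2  2  2
 T  0  1  2  2  2  2  3
 G  0  1  2  2  2  3  3
 C  0  1  2  3  3  3  3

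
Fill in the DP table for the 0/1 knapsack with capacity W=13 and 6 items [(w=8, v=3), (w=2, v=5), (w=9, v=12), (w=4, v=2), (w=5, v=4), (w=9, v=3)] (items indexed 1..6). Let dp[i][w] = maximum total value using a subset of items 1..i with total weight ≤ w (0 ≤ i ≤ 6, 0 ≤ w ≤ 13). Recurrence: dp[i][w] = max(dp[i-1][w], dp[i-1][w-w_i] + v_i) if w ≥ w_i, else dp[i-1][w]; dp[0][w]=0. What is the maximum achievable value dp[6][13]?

17

i\w   0   1   2   3   4   5   6   7   8   9  10  11  12  13
  0   0   0   0   0   0   0   0   0   0   0   0   0   0   0
  1   0   0   0   0   0   0   0   0   3   3   3   3   3   3
  2   0   0   5   5   5   5   5   5   5   5   8   8   8   8
  3   0   0   5   5   5   5   5   5   5  12  12  17  17  17
  4   0   0   5   5   5   5   7   7   7  12  12  17  17  17
  5   0   0   5   5   5   5   7   9   9  12  12  17  17  17
  6   0   0   5   5   5   5   7   9   9  12  12  17  17  17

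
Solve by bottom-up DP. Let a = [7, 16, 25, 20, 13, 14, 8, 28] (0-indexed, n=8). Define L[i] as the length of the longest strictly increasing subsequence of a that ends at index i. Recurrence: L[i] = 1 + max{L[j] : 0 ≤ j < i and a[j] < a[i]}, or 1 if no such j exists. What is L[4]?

2

   i    0    1    2    3    4    5    6    7
a[i]    7   16   25   20   13   14    8   28
L[i]    1    2    3    3    2    3    2    4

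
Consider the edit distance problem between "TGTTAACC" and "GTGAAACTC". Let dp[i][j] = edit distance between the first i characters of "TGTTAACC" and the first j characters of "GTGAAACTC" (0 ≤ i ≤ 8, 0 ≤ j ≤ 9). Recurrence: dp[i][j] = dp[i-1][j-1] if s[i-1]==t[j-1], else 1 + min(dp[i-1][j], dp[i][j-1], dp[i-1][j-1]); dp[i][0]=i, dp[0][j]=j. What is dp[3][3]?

   ''  G  T  G  A  A  A  C  T  C
''  0  1  2  3  4  5  6  7  8  9
 T  1  1  1  2  3  4  5  6  7  8
 G  2  1  2  1  2  3  4  5  6  7
 T  3  2  1  2  2  3  4  5  5  6
 T  4  3  2  2  3  3  4  5  5  6
 A  5  4  3  3  2  3  3  4  5  6
 A  6  5  4  4  3  2  3  4  5  6
 C  7  6  5  5  4  3  3  3  4  5
 C  8  7  6  6  5  4  4  3  4  4

2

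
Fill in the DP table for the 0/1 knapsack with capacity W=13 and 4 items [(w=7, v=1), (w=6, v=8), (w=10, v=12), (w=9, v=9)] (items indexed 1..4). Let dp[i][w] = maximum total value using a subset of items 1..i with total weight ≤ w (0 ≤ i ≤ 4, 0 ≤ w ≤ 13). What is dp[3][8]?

8

i\w   0   1   2   3   4   5   6   7   8   9  10  11  12  13
  0   0   0   0   0   0   0   0   0   0   0   0   0   0   0
  1   0   0   0   0   0   0   0   1   1   1   1   1   1   1
  2   0   0   0   0   0   0   8   8   8   8   8   8   8   9
  3   0   0   0   0   0   0   8   8   8   8  12  12  12  12
  4   0   0   0   0   0   0   8   8   8   9  12  12  12  12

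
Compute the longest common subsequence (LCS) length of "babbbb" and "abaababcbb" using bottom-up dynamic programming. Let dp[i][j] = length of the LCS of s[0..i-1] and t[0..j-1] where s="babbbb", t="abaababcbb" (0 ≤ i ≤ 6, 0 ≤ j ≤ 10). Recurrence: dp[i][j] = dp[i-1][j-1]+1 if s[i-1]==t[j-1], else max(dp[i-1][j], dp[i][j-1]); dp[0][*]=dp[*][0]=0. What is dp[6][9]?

5

   ''  a  b  a  a  b  a  b  c  b  b
''  0  0  0  0  0  0  0  0  0  0  0
 b  0  0  1  1  1  1  1  1  1  1  1
 a  0  1  1  2  2  2  2  2  2  2  2
 b  0  1  2  2  2  3  3  3  3  3  3
 b  0  1  2  2  2  3  3  4  4  4  4
 b  0  1  2  2  2  3  3  4  4  5  5
 b  0  1  2  2  2  3  3  4  4  5  6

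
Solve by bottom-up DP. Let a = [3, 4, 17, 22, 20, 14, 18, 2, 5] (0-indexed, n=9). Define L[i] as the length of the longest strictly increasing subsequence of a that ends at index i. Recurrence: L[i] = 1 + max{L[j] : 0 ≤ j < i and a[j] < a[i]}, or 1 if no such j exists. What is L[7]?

1

   i    0    1    2    3    4    5    6    7    8
a[i]    3    4   17   22   20   14   18    2    5
L[i]    1    2    3    4    4    3    4    1    3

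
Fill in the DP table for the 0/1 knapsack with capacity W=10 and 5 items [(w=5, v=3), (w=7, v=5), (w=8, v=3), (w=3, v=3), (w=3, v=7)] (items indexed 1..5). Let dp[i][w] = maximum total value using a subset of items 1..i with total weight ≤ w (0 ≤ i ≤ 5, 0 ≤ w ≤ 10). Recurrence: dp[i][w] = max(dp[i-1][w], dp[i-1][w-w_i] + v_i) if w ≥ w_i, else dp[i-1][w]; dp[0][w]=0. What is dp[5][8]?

10

i\w   0   1   2   3   4   5   6   7   8   9  10
  0   0   0   0   0   0   0   0   0   0   0   0
  1   0   0   0   0   0   3   3   3   3   3   3
  2   0   0   0   0   0   3   3   5   5   5   5
  3   0   0   0   0   0   3   3   5   5   5   5
  4   0   0   0   3   3   3   3   5   6   6   8
  5   0   0   0   7   7   7  10  10  10  10  12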